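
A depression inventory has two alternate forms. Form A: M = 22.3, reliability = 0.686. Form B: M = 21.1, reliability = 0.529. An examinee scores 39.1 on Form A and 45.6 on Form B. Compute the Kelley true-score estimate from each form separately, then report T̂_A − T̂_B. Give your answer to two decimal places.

-0.24

T̂_A = 0.686(39.1) + 0.314(22.3) = 33.8248
T̂_B = 0.529(45.6) + 0.471(21.1) = 34.0605
T̂_A − T̂_B = -0.2357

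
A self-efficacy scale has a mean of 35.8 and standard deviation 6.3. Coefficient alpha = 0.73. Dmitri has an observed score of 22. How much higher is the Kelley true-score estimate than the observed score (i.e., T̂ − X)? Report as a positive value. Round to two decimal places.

T̂ = 0.73(22) + 0.27(35.8) = 16.06 + 9.666 = 25.7260 → 25.726
T̂ − X = 25.726 − 22 = 3.726 → 3.73

3.73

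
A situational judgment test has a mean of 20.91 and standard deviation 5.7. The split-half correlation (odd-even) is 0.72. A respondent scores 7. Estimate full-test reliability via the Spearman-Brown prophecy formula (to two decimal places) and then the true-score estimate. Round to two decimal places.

9.23

Spearman-Brown: ρ = 2r/(1 + r) = 2(0.72)/(1 + 0.72) = 1.440/1.72 = 0.8372 → 0.84
T̂ = ρX + (1 − ρ)μ
  = 0.84 × 7 + 0.16 × 20.91
  = 5.88 + 3.3456
  = 9.226
  ≈ 9.23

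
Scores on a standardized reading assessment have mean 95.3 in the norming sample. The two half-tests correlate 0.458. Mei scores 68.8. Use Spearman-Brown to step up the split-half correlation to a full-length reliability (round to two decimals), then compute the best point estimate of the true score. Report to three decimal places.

78.605

Spearman-Brown: ρ = 2r/(1 + r) = 2(0.458)/(1 + 0.458) = 0.9160/1.458 = 0.6283 → 0.63
T̂ = 0.63(68.8) + 0.37(95.3) = 43.344 + 35.261 = 78.6050 → 78.605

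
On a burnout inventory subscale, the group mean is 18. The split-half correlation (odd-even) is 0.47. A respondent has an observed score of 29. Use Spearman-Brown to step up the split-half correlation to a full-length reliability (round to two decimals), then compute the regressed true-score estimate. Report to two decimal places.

25.04

Spearman-Brown: ρ = 2r/(1 + r) = 2(0.47)/(1 + 0.47) = 0.940/1.47 = 0.6395 → 0.64
T̂ = 0.64(29) + 0.36(18) = 18.56 + 6.48 = 25.040 → 25.04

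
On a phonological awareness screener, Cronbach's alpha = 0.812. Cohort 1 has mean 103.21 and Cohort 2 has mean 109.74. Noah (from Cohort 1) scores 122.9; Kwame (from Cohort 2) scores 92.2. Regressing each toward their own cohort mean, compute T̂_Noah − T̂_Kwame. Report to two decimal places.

23.70

T̂_Noah = 0.812(122.9) + 0.188(103.21) = 119.1983
T̂_Kwame = 0.812(92.2) + 0.188(109.74) = 95.4975
Difference = 119.1983 − 95.4975 = 23.7008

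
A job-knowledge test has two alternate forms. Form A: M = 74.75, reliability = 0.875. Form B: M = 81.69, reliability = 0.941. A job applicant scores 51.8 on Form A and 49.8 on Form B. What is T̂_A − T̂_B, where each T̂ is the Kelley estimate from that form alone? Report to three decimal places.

T̂_A = 0.875(51.8) + 0.125(74.75) = 54.66875
T̂_B = 0.941(49.8) + 0.059(81.69) = 51.68151
T̂_A − T̂_B = 2.98724

2.987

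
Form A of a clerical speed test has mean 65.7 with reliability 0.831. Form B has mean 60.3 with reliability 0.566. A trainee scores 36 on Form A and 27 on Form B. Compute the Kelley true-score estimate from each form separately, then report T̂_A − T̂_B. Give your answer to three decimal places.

-0.433

T̂_A = 0.831(36) + 0.169(65.7) = 41.01930
T̂_B = 0.566(27) + 0.434(60.3) = 41.45220
T̂_A − T̂_B = -0.43290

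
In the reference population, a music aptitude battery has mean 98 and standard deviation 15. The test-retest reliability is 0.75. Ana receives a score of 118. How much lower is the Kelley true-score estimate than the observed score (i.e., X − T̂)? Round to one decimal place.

T̂ = ρX + (1 − ρ)μ
  = 0.75 × 118 + 0.25 × 98
  = 88.50 + 24.50
  = 113.000
  ≈ 113.00
X − T̂ = 118 − 113.00 = 5.00 → 5.0

5.0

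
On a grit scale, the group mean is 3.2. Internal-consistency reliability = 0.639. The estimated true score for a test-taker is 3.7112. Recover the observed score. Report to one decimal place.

T̂ = ρX + (1 − ρ)μ  ⇒  X = (T̂ − (1 − ρ)μ) / ρ
X = (3.7112 − 0.361 × 3.2) / 0.639 = (3.7112 − 1.1552) / 0.639 = 2.5560 / 0.639 = 4.000

4.0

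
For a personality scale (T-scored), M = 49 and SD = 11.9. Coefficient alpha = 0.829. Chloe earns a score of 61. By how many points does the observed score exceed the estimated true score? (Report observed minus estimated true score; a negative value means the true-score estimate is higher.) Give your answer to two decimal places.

T̂ = 0.829(61) + 0.171(49) = 50.569 + 8.379 = 58.9480 → 58.948
X − T̂ = 61 − 58.948 = 2.052 → 2.05

2.05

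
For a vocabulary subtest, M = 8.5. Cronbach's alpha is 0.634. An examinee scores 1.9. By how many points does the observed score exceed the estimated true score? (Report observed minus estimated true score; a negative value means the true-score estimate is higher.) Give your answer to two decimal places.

Regress the observed score toward the mean by the unreliability: T̂ = 0.634·1.9 + 0.366·8.5 = 1.2046 + 3.1110 = 4.3156.
X − T̂ = 1.9 − 4.316 = -2.416 → -2.42

-2.42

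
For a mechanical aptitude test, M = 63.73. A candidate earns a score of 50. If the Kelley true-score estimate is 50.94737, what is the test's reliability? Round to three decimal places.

T̂ = ρX + (1 − ρ)μ  ⇒  T̂ − μ = ρ(X − μ)
ρ = (T̂ − μ)/(X − μ) = (50.94737 − 63.73) / (50 − 63.73) = -12.78263 / -13.73 = 0.93100

0.931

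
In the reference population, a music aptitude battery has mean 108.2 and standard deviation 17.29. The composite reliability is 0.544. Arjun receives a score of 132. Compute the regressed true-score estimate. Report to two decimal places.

121.15

T̂ = 0.544(132) + 0.456(108.2) = 71.808 + 49.3392 = 121.147 → 121.15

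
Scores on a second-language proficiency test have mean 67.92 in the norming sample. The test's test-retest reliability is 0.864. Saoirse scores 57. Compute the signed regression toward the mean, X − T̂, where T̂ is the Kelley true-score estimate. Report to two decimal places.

-1.49

T̂ = 0.864(57) + 0.136(67.92) = 49.248 + 9.23712 = 58.4851 → 58.485
X − T̂ = 57 − 58.485 = -1.485 → -1.49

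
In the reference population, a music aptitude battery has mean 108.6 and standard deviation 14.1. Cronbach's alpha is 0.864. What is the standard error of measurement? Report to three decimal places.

5.200

SEM = SD · √(1 − ρ) = 14.1 × √0.136 = 14.1 × 0.3688 = 5.1998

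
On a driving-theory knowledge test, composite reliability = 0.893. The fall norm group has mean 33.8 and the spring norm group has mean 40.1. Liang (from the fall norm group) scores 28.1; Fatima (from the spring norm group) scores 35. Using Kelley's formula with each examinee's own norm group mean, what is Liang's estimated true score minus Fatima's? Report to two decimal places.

-6.84

T̂_Liang = 0.893(28.1) + 0.107(33.8) = 28.7099
T̂_Fatima = 0.893(35) + 0.107(40.1) = 35.5457
Difference = 28.7099 − 35.5457 = -6.8358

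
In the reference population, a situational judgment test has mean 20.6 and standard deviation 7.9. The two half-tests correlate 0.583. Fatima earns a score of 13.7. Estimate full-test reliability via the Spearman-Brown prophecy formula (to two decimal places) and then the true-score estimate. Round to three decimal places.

Spearman-Brown: ρ = 2r/(1 + r) = 2(0.583)/(1 + 0.583) = 1.1660/1.583 = 0.7366 → 0.74
T̂ = ρX + (1 − ρ)μ
  = 0.74 × 13.7 + 0.26 × 20.6
  = 10.138 + 5.356
  = 15.4940
  ≈ 15.494

15.494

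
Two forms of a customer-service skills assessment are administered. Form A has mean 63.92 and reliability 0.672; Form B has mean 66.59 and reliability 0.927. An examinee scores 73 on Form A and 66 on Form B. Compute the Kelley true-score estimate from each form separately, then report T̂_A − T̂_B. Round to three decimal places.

3.979

T̂_A = 0.672(73) + 0.328(63.92) = 70.02176
T̂_B = 0.927(66) + 0.073(66.59) = 66.04307
T̂_A − T̂_B = 3.97869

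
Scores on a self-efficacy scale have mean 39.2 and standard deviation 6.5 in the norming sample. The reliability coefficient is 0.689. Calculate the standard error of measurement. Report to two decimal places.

SEM = SD · √(1 − ρ) = 6.5 × √0.311 = 6.5 × 0.5577 = 3.625

3.62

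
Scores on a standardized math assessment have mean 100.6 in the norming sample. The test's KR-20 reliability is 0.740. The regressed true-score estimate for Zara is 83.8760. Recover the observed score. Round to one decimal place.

78.0

T̂ = ρX + (1 − ρ)μ  ⇒  X = (T̂ − (1 − ρ)μ) / ρ
X = (83.8760 − 0.260 × 100.6) / 0.740 = (83.8760 − 26.1560) / 0.740 = 57.7200 / 0.740 = 78.000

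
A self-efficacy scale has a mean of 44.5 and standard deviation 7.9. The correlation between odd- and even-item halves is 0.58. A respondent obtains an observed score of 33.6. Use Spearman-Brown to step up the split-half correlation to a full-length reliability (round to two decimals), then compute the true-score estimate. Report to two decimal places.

36.54

Spearman-Brown: ρ = 2r/(1 + r) = 2(0.58)/(1 + 0.58) = 1.160/1.58 = 0.7342 → 0.73
T̂ = ρX + (1 − ρ)μ
  = 0.73 × 33.6 + 0.27 × 44.5
  = 24.528 + 12.015
  = 36.543
  ≈ 36.54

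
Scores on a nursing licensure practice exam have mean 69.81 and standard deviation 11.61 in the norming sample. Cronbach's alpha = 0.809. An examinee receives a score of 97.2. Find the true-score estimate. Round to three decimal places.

91.969

T̂ = 0.809(97.2) + 0.191(69.81) = 78.6348 + 13.33371 = 91.9685 → 91.969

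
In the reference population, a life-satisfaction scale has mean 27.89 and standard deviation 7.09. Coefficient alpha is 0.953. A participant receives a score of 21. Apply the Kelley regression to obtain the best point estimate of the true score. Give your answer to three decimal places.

T̂ = 0.953(21) + 0.047(27.89) = 20.013 + 1.31083 = 21.3238 → 21.324

21.324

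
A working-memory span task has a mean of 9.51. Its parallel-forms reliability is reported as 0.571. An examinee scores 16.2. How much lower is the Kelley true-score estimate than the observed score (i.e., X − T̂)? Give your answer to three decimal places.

T̂ = 0.571(16.2) + 0.429(9.51) = 9.2502 + 4.07979 = 13.32999 → 13.3300
X − T̂ = 16.2 − 13.3300 = 2.8700 → 2.870

2.870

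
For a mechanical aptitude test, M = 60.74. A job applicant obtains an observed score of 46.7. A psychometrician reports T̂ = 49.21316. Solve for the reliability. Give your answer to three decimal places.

T̂ = ρX + (1 − ρ)μ  ⇒  T̂ − μ = ρ(X − μ)
ρ = (T̂ − μ)/(X − μ) = (49.21316 − 60.74) / (46.7 − 60.74) = -11.52684 / -14.04 = 0.82100

0.821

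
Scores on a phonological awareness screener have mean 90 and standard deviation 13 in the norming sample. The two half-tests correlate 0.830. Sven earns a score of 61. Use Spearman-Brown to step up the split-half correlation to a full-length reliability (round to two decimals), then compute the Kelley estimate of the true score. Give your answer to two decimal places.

Spearman-Brown: ρ = 2r/(1 + r) = 2(0.830)/(1 + 0.830) = 1.6600/1.830 = 0.9071 → 0.91
Weight the observed score by reliability and the mean by (1 − reliability): T̂ = 0.91·61 + 0.09·90 = 55.51 + 8.10 = 63.610.

63.61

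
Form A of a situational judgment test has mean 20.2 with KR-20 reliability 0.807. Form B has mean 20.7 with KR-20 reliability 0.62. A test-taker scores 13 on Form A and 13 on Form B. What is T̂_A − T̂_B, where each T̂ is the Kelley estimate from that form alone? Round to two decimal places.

-1.54

T̂_A = 0.807(13) + 0.193(20.2) = 14.3896
T̂_B = 0.62(13) + 0.38(20.7) = 15.9260
T̂_A − T̂_B = -1.5364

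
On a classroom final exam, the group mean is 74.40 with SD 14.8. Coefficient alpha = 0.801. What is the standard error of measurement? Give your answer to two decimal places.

SEM = SD · √(1 − ρ) = 14.8 × √0.199 = 14.8 × 0.4461 = 6.602

6.60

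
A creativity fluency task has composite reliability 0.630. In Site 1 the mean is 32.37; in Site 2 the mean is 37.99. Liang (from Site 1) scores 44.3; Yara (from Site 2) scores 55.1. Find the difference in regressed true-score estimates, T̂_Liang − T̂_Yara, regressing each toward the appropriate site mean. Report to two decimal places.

T̂_Liang = 0.630(44.3) + 0.370(32.37) = 39.8859
T̂_Yara = 0.630(55.1) + 0.370(37.99) = 48.7693
Difference = 39.8859 − 48.7693 = -8.8834

-8.88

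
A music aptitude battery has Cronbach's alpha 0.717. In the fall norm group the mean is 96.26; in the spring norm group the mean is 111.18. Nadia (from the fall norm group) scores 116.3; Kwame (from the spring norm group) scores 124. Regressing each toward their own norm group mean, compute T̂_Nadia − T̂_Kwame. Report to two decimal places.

T̂_Nadia = 0.717(116.3) + 0.283(96.26) = 110.6287
T̂_Kwame = 0.717(124) + 0.283(111.18) = 120.3719
Difference = 110.6287 − 120.3719 = -9.7433

-9.74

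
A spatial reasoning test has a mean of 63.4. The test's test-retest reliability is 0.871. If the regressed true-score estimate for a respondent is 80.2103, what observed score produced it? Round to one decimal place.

T̂ = ρX + (1 − ρ)μ  ⇒  X = (T̂ − (1 − ρ)μ) / ρ
X = (80.2103 − 0.129 × 63.4) / 0.871 = (80.2103 − 8.1786) / 0.871 = 72.0317 / 0.871 = 82.700

82.7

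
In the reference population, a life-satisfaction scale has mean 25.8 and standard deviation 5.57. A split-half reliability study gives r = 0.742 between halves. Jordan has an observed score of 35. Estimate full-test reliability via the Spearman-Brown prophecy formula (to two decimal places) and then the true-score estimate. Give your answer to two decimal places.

Spearman-Brown: ρ = 2r/(1 + r) = 2(0.742)/(1 + 0.742) = 1.4840/1.742 = 0.8519 → 0.85
T̂ = ρX + (1 − ρ)μ
  = 0.85 × 35 + 0.15 × 25.8
  = 29.75 + 3.870
  = 33.620
  ≈ 33.62

33.62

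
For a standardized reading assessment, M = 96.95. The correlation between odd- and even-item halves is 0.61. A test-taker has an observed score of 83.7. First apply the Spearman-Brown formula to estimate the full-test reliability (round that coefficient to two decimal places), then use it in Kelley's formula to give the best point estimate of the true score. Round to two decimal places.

86.88

Spearman-Brown: ρ = 2r/(1 + r) = 2(0.61)/(1 + 0.61) = 1.220/1.61 = 0.7578 → 0.76
Weight the observed score by reliability and the mean by (1 − reliability): T̂ = 0.76·83.7 + 0.24·96.95 = 63.612 + 23.2680 = 86.880.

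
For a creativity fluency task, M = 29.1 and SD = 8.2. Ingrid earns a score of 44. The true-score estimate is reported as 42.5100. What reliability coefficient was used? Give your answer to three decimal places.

0.900

T̂ = ρX + (1 − ρ)μ  ⇒  T̂ − μ = ρ(X − μ)
ρ = (T̂ − μ)/(X − μ) = (42.5100 − 29.1) / (44 − 29.1) = 13.4100 / 14.9 = 0.90000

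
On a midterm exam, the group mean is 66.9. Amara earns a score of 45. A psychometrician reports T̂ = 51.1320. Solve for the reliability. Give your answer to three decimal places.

T̂ = ρX + (1 − ρ)μ  ⇒  T̂ − μ = ρ(X − μ)
ρ = (T̂ − μ)/(X − μ) = (51.1320 − 66.9) / (45 − 66.9) = -15.7680 / -21.9 = 0.72000

0.720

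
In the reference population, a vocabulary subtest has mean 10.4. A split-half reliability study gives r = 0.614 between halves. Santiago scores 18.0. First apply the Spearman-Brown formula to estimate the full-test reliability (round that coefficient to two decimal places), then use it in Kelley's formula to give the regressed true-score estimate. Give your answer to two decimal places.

Spearman-Brown: ρ = 2r/(1 + r) = 2(0.614)/(1 + 0.614) = 1.2280/1.614 = 0.7608 → 0.76
T̂ = ρX + (1 − ρ)μ
  = 0.76 × 18.0 + 0.24 × 10.4
  = 13.680 + 2.496
  = 16.176
  ≈ 16.18

16.18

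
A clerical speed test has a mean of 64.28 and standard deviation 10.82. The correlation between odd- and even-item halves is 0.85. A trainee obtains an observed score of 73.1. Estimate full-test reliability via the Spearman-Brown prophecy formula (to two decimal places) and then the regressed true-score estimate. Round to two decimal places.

72.39

Spearman-Brown: ρ = 2r/(1 + r) = 2(0.85)/(1 + 0.85) = 1.700/1.85 = 0.9189 → 0.92
Weight the observed score by reliability and the mean by (1 − reliability): T̂ = 0.92·73.1 + 0.08·64.28 = 67.252 + 5.1424 = 72.394.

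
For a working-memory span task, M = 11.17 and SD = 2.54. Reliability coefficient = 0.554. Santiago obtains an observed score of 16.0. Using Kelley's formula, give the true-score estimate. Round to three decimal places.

Regress the observed score toward the mean by the unreliability: T̂ = 0.554·16.0 + 0.446·11.17 = 8.8640 + 4.98182 = 13.8458.

13.846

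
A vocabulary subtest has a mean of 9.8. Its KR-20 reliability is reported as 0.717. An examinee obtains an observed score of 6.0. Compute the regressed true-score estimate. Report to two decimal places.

T̂ = 0.717(6.0) + 0.283(9.8) = 4.3020 + 2.7734 = 7.075 → 7.08

7.08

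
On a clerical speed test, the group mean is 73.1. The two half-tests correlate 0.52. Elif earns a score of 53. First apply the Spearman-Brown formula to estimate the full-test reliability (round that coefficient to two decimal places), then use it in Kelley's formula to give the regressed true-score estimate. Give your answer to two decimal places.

59.43

Spearman-Brown: ρ = 2r/(1 + r) = 2(0.52)/(1 + 0.52) = 1.040/1.52 = 0.6842 → 0.68
Weight the observed score by reliability and the mean by (1 − reliability): T̂ = 0.68·53 + 0.32·73.1 = 36.04 + 23.392 = 59.432.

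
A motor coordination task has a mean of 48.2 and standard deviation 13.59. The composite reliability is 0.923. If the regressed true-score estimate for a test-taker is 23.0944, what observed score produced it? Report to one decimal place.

21.0

T̂ = ρX + (1 − ρ)μ  ⇒  X = (T̂ − (1 − ρ)μ) / ρ
X = (23.0944 − 0.077 × 48.2) / 0.923 = (23.0944 − 3.7114) / 0.923 = 19.3830 / 0.923 = 21.000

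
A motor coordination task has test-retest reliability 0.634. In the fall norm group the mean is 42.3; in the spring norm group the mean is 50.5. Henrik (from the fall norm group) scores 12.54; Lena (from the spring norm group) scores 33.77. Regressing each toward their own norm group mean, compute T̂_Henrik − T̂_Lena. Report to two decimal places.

-16.46

T̂_Henrik = 0.634(12.54) + 0.366(42.3) = 23.4322
T̂_Lena = 0.634(33.77) + 0.366(50.5) = 39.8932
Difference = 23.4322 − 39.8932 = -16.4610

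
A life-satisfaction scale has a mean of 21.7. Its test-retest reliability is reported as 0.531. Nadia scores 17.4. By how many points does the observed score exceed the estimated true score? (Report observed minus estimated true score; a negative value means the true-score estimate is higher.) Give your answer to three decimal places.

-2.017

T̂ = ρX + (1 − ρ)μ
  = 0.531 × 17.4 + 0.469 × 21.7
  = 9.2394 + 10.1773
  = 19.41670
  ≈ 19.4167
X − T̂ = 17.4 − 19.4167 = -2.0167 → -2.017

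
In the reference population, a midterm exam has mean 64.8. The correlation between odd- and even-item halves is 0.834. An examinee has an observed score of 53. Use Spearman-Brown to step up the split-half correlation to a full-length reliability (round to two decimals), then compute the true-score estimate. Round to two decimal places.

54.06

Spearman-Brown: ρ = 2r/(1 + r) = 2(0.834)/(1 + 0.834) = 1.6680/1.834 = 0.9095 → 0.91
Weight the observed score by reliability and the mean by (1 − reliability): T̂ = 0.91·53 + 0.09·64.8 = 48.23 + 5.832 = 54.062.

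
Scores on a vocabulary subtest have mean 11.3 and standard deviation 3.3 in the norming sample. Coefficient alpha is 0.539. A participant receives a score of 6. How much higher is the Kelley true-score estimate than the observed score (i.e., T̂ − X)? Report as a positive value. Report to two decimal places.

2.44

T̂ = ρX + (1 − ρ)μ
  = 0.539 × 6 + 0.461 × 11.3
  = 3.234 + 5.2093
  = 8.4433
  ≈ 8.443
T̂ − X = 8.443 − 6 = 2.443 → 2.44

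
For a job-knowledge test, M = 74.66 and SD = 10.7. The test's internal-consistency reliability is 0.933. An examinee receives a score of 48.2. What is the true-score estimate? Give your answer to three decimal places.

49.973

T̂ = 0.933(48.2) + 0.067(74.66) = 44.9706 + 5.00222 = 49.9728 → 49.973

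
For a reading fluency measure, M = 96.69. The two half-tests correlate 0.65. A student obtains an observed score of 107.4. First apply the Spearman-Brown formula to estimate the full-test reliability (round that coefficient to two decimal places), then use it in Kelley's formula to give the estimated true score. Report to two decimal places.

Spearman-Brown: ρ = 2r/(1 + r) = 2(0.65)/(1 + 0.65) = 1.300/1.65 = 0.7879 → 0.79
T̂ = ρX + (1 − ρ)μ
  = 0.79 × 107.4 + 0.21 × 96.69
  = 84.846 + 20.3049
  = 105.151
  ≈ 105.15

105.15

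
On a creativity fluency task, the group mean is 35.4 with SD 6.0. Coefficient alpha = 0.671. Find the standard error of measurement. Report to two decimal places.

SEM = SD · √(1 − ρ) = 6.0 × √0.329 = 6.0 × 0.5736 = 3.442

3.44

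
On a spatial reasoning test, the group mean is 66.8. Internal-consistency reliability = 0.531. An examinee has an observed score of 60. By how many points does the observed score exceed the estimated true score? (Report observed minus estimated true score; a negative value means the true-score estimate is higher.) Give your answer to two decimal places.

Regress the observed score toward the mean by the unreliability: T̂ = 0.531·60 + 0.469·66.8 = 31.860 + 31.3292 = 63.1892.
X − T̂ = 60 − 63.189 = -3.189 → -3.19

-3.19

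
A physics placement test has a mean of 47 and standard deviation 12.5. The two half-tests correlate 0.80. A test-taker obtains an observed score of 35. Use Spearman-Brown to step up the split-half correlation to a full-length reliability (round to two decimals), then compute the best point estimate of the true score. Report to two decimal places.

Spearman-Brown: ρ = 2r/(1 + r) = 2(0.80)/(1 + 0.80) = 1.600/1.80 = 0.8889 → 0.89
T̂ = ρX + (1 − ρ)μ
  = 0.89 × 35 + 0.11 × 47
  = 31.15 + 5.17
  = 36.320
  ≈ 36.32

36.32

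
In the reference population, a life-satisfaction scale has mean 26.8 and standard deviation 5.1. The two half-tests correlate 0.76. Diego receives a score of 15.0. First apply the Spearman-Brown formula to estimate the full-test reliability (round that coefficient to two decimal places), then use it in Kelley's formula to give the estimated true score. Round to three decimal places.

Spearman-Brown: ρ = 2r/(1 + r) = 2(0.76)/(1 + 0.76) = 1.520/1.76 = 0.8636 → 0.86
T̂ = 0.86(15.0) + 0.14(26.8) = 12.900 + 3.752 = 16.6520 → 16.652

16.652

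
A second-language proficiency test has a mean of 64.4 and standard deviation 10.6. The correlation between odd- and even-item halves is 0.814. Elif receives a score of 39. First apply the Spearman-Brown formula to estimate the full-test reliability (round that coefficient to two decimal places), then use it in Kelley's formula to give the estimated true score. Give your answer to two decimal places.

41.54

Spearman-Brown: ρ = 2r/(1 + r) = 2(0.814)/(1 + 0.814) = 1.6280/1.814 = 0.8975 → 0.90
T̂ = 0.90(39) + 0.10(64.4) = 35.10 + 6.440 = 41.540 → 41.54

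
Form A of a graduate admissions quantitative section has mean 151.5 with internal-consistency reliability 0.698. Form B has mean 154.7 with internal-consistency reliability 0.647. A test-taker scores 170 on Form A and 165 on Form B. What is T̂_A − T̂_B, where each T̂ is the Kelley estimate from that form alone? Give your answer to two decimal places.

3.05

T̂_A = 0.698(170) + 0.302(151.5) = 164.4130
T̂_B = 0.647(165) + 0.353(154.7) = 161.3641
T̂_A − T̂_B = 3.0489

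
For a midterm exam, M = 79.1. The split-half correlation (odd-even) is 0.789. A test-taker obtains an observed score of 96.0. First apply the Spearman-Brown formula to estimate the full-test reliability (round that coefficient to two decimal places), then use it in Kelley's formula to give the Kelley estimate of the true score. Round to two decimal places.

Spearman-Brown: ρ = 2r/(1 + r) = 2(0.789)/(1 + 0.789) = 1.5780/1.789 = 0.8821 → 0.88
T̂ = ρX + (1 − ρ)μ
  = 0.88 × 96.0 + 0.12 × 79.1
  = 84.480 + 9.492
  = 93.972
  ≈ 93.97

93.97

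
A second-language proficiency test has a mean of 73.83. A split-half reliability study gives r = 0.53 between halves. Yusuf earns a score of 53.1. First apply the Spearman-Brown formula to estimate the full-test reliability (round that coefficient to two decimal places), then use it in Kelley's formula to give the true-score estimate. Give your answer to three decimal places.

59.526

Spearman-Brown: ρ = 2r/(1 + r) = 2(0.53)/(1 + 0.53) = 1.060/1.53 = 0.6928 → 0.69
T̂ = 0.69(53.1) + 0.31(73.83) = 36.639 + 22.8873 = 59.5263 → 59.526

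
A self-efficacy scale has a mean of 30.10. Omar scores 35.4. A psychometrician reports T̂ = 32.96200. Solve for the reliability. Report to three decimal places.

0.540

T̂ = ρX + (1 − ρ)μ  ⇒  T̂ − μ = ρ(X − μ)
ρ = (T̂ − μ)/(X − μ) = (32.96200 − 30.10) / (35.4 − 30.10) = 2.86200 / 5.30 = 0.54000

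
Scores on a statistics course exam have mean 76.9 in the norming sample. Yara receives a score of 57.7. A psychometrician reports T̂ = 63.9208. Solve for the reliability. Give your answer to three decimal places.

T̂ = ρX + (1 − ρ)μ  ⇒  T̂ − μ = ρ(X − μ)
ρ = (T̂ − μ)/(X − μ) = (63.9208 − 76.9) / (57.7 − 76.9) = -12.9792 / -19.2 = 0.67600

0.676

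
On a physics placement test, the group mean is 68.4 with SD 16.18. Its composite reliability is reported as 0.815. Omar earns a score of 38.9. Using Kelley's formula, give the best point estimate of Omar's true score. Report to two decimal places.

44.36

Kelley's formula gives T̂ = 0.815·38.9 + 0.185·68.4 = 31.7035 + 12.6540 = 44.358.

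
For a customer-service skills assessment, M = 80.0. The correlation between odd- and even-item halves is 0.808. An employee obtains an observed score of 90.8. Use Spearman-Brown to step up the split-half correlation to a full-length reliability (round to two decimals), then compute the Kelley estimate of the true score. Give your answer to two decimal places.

Spearman-Brown: ρ = 2r/(1 + r) = 2(0.808)/(1 + 0.808) = 1.6160/1.808 = 0.8938 → 0.89
T̂ = ρX + (1 − ρ)μ
  = 0.89 × 90.8 + 0.11 × 80.0
  = 80.812 + 8.800
  = 89.612
  ≈ 89.61

89.61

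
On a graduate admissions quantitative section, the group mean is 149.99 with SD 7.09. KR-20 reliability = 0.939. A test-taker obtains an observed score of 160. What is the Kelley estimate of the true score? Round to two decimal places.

159.39

T̂ = ρX + (1 − ρ)μ
  = 0.939 × 160 + 0.061 × 149.99
  = 150.240 + 9.14939
  = 159.389
  ≈ 159.39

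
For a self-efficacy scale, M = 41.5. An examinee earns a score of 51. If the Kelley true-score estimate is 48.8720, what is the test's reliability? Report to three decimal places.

0.776

T̂ = ρX + (1 − ρ)μ  ⇒  T̂ − μ = ρ(X − μ)
ρ = (T̂ − μ)/(X − μ) = (48.8720 − 41.5) / (51 − 41.5) = 7.3720 / 9.5 = 0.77600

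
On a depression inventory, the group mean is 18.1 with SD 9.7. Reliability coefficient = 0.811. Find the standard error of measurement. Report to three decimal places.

4.217

SEM = SD · √(1 − ρ) = 9.7 × √0.189 = 9.7 × 0.4347 = 4.2170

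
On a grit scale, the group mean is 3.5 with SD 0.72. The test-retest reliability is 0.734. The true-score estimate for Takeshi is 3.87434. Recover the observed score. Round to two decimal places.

T̂ = ρX + (1 − ρ)μ  ⇒  X = (T̂ − (1 − ρ)μ) / ρ
X = (3.87434 − 0.266 × 3.5) / 0.734 = (3.87434 − 0.9310) / 0.734 = 2.94334 / 0.734 = 4.0100

4.01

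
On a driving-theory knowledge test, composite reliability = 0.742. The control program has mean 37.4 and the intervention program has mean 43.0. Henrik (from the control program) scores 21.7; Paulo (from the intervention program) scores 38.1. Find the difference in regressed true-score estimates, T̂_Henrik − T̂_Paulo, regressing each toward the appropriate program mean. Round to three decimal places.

-13.614

T̂_Henrik = 0.742(21.7) + 0.258(37.4) = 25.75060
T̂_Paulo = 0.742(38.1) + 0.258(43.0) = 39.36420
Difference = 25.75060 − 39.36420 = -13.61360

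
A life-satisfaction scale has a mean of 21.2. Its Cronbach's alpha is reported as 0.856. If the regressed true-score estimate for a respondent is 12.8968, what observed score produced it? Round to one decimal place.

11.5

T̂ = ρX + (1 − ρ)μ  ⇒  X = (T̂ − (1 − ρ)μ) / ρ
X = (12.8968 − 0.144 × 21.2) / 0.856 = (12.8968 − 3.0528) / 0.856 = 9.8440 / 0.856 = 11.500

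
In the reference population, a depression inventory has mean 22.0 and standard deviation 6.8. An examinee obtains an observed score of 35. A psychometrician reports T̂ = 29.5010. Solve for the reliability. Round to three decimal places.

0.577

T̂ = ρX + (1 − ρ)μ  ⇒  T̂ − μ = ρ(X − μ)
ρ = (T̂ − μ)/(X − μ) = (29.5010 − 22.0) / (35 − 22.0) = 7.5010 / 13.0 = 0.57700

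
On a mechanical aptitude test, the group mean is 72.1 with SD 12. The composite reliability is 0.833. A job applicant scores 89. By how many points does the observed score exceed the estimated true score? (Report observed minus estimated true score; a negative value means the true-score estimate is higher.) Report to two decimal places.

2.82

T̂ = 0.833(89) + 0.167(72.1) = 74.137 + 12.0407 = 86.1777 → 86.178
X − T̂ = 89 − 86.178 = 2.822 → 2.82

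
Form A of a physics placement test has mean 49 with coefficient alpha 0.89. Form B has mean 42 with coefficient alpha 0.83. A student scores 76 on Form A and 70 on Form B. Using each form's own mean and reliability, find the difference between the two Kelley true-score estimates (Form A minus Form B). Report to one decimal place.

T̂_A = 0.89(76) + 0.11(49) = 73.030
T̂_B = 0.83(70) + 0.17(42) = 65.240
T̂_A − T̂_B = 7.790

7.8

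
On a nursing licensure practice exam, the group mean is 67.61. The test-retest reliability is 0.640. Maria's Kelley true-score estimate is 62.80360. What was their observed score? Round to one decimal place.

60.1

T̂ = ρX + (1 − ρ)μ  ⇒  X = (T̂ − (1 − ρ)μ) / ρ
X = (62.80360 − 0.360 × 67.61) / 0.640 = (62.80360 − 24.33960) / 0.640 = 38.46400 / 0.640 = 60.100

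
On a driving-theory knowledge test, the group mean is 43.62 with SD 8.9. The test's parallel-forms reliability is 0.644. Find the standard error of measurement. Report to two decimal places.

SEM = SD · √(1 − ρ) = 8.9 × √0.356 = 8.9 × 0.5967 = 5.310

5.31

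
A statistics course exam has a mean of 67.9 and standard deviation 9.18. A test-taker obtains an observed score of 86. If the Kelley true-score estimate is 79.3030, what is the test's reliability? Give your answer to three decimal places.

T̂ = ρX + (1 − ρ)μ  ⇒  T̂ − μ = ρ(X − μ)
ρ = (T̂ − μ)/(X − μ) = (79.3030 − 67.9) / (86 − 67.9) = 11.4030 / 18.1 = 0.63000

0.630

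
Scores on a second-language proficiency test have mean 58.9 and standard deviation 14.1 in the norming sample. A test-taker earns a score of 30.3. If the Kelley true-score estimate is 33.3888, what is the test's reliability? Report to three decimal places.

T̂ = ρX + (1 − ρ)μ  ⇒  T̂ − μ = ρ(X − μ)
ρ = (T̂ − μ)/(X − μ) = (33.3888 − 58.9) / (30.3 − 58.9) = -25.5112 / -28.6 = 0.89200

0.892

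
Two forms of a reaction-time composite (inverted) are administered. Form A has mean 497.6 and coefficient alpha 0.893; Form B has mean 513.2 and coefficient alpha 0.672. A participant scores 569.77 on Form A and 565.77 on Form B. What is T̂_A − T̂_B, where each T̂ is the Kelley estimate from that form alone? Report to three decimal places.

13.521

T̂_A = 0.893(569.77) + 0.107(497.6) = 562.04781
T̂_B = 0.672(565.77) + 0.328(513.2) = 548.52704
T̂_A − T̂_B = 13.52077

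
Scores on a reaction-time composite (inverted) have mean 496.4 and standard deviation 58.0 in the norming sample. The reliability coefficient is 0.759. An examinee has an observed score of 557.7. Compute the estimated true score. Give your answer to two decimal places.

Kelley's formula gives T̂ = 0.759·557.7 + 0.241·496.4 = 423.2943 + 119.6324 = 542.927.

542.93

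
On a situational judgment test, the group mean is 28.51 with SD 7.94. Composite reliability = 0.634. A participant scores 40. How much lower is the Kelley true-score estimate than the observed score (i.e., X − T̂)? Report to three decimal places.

4.205

T̂ = ρX + (1 − ρ)μ
  = 0.634 × 40 + 0.366 × 28.51
  = 25.360 + 10.43466
  = 35.79466
  ≈ 35.7947
X − T̂ = 40 − 35.7947 = 4.2053 → 4.205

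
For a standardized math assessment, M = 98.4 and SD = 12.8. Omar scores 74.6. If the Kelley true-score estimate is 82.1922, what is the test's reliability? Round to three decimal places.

T̂ = ρX + (1 − ρ)μ  ⇒  T̂ − μ = ρ(X − μ)
ρ = (T̂ − μ)/(X − μ) = (82.1922 − 98.4) / (74.6 − 98.4) = -16.2078 / -23.8 = 0.68100

0.681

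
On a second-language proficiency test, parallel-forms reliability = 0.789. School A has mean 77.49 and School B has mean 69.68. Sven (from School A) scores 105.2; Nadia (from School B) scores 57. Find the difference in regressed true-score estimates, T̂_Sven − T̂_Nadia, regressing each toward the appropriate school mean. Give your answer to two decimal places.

39.68

T̂_Sven = 0.789(105.2) + 0.211(77.49) = 99.3532
T̂_Nadia = 0.789(57) + 0.211(69.68) = 59.6755
Difference = 99.3532 − 59.6755 = 39.6777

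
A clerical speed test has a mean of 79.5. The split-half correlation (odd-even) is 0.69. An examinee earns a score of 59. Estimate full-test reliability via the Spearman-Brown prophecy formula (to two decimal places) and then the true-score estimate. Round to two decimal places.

62.69

Spearman-Brown: ρ = 2r/(1 + r) = 2(0.69)/(1 + 0.69) = 1.380/1.69 = 0.8166 → 0.82
T̂ = ρX + (1 − ρ)μ
  = 0.82 × 59 + 0.18 × 79.5
  = 48.38 + 14.310
  = 62.690
  ≈ 62.69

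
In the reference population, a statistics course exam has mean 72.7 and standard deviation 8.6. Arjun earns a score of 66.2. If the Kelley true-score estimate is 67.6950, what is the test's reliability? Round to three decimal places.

T̂ = ρX + (1 − ρ)μ  ⇒  T̂ − μ = ρ(X − μ)
ρ = (T̂ − μ)/(X − μ) = (67.6950 − 72.7) / (66.2 − 72.7) = -5.0050 / -6.5 = 0.77000

0.770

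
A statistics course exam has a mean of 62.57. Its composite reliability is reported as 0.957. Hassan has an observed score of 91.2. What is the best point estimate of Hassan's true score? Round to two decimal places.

T̂ = 0.957(91.2) + 0.043(62.57) = 87.2784 + 2.69051 = 89.969 → 89.97

89.97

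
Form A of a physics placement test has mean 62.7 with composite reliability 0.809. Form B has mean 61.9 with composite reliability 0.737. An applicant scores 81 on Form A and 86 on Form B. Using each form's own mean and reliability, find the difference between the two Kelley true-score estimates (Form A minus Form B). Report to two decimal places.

-2.16

T̂_A = 0.809(81) + 0.191(62.7) = 77.5047
T̂_B = 0.737(86) + 0.263(61.9) = 79.6617
T̂_A − T̂_B = -2.1570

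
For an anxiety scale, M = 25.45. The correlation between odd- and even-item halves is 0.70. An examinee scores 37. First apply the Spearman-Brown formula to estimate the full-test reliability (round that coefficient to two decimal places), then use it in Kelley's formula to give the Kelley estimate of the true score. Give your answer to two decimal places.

Spearman-Brown: ρ = 2r/(1 + r) = 2(0.70)/(1 + 0.70) = 1.400/1.70 = 0.8235 → 0.82
T̂ = 0.82(37) + 0.18(25.45) = 30.34 + 4.5810 = 34.921 → 34.92

34.92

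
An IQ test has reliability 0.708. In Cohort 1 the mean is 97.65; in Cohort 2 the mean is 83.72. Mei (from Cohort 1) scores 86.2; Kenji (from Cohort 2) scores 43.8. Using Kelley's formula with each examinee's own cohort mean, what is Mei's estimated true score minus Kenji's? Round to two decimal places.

T̂_Mei = 0.708(86.2) + 0.292(97.65) = 89.5434
T̂_Kenji = 0.708(43.8) + 0.292(83.72) = 55.4566
Difference = 89.5434 − 55.4566 = 34.0868

34.09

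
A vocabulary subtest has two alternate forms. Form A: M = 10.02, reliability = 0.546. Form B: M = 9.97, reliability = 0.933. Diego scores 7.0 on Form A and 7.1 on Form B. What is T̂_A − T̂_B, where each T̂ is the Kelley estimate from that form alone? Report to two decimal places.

T̂_A = 0.546(7.0) + 0.454(10.02) = 8.3711
T̂_B = 0.933(7.1) + 0.067(9.97) = 7.2923
T̂_A − T̂_B = 1.0788

1.08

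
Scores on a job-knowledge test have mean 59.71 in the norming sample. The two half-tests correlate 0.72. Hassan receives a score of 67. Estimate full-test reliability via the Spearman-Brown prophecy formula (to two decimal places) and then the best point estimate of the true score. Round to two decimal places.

65.83

Spearman-Brown: ρ = 2r/(1 + r) = 2(0.72)/(1 + 0.72) = 1.440/1.72 = 0.8372 → 0.84
T̂ = 0.84(67) + 0.16(59.71) = 56.28 + 9.5536 = 65.834 → 65.83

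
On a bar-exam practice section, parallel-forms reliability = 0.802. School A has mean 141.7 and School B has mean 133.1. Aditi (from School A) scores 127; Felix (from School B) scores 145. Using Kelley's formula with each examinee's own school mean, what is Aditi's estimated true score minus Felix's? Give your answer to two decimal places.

T̂_Aditi = 0.802(127) + 0.198(141.7) = 129.9106
T̂_Felix = 0.802(145) + 0.198(133.1) = 142.6438
Difference = 129.9106 − 142.6438 = -12.7332

-12.73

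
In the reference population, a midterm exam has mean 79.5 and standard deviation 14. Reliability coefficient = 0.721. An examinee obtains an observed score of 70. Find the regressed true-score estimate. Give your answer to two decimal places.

T̂ = 0.721(70) + 0.279(79.5) = 50.470 + 22.1805 = 72.650 → 72.65

72.65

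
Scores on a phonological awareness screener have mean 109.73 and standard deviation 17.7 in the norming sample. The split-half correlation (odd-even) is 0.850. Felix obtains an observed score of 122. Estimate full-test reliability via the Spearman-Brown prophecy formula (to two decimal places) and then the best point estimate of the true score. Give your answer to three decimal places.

121.018

Spearman-Brown: ρ = 2r/(1 + r) = 2(0.850)/(1 + 0.850) = 1.7000/1.850 = 0.9189 → 0.92
Kelley's formula gives T̂ = 0.92·122 + 0.08·109.73 = 112.24 + 8.7784 = 121.0184.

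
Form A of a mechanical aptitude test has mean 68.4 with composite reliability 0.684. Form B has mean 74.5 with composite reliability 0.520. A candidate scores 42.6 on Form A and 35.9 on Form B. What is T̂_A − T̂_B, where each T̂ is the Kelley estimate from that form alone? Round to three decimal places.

T̂_A = 0.684(42.6) + 0.316(68.4) = 50.75280
T̂_B = 0.520(35.9) + 0.480(74.5) = 54.42800
T̂_A − T̂_B = -3.67520

-3.675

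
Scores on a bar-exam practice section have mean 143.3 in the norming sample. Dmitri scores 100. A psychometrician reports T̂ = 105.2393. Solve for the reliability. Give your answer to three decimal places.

0.879

T̂ = ρX + (1 − ρ)μ  ⇒  T̂ − μ = ρ(X − μ)
ρ = (T̂ − μ)/(X − μ) = (105.2393 − 143.3) / (100 − 143.3) = -38.0607 / -43.3 = 0.87900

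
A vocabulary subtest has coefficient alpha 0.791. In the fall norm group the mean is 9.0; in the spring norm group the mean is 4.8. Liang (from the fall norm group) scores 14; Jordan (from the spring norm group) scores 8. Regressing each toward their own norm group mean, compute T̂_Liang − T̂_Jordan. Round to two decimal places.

T̂_Liang = 0.791(14) + 0.209(9.0) = 12.9550
T̂_Jordan = 0.791(8) + 0.209(4.8) = 7.3312
Difference = 12.9550 − 7.3312 = 5.6238

5.62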